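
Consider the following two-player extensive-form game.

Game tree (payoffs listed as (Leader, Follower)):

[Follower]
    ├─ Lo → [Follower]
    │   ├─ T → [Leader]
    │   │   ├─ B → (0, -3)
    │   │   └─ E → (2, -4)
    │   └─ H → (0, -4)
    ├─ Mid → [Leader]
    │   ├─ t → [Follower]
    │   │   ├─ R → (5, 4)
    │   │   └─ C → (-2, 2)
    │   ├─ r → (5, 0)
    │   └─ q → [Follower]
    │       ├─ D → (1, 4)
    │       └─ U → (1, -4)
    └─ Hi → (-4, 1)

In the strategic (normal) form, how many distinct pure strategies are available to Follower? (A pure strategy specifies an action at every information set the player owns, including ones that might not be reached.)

24

Follower owns the root with actions {Lo, Mid, Hi} — three choices.
Follower owns the node after Lo with actions {T, H} — two choices.
Follower owns the node after Mid-t with actions {R, C} — two choices.
Follower owns the node after Mid-q with actions {D, U} — two choices.
A pure strategy fixes one action at each information set independently, so the count is the product 3 × 2 × 2 × 2 = 24.
(For reference, Leader has 6 pure strategies, giving a 24×6 normal-form matrix.)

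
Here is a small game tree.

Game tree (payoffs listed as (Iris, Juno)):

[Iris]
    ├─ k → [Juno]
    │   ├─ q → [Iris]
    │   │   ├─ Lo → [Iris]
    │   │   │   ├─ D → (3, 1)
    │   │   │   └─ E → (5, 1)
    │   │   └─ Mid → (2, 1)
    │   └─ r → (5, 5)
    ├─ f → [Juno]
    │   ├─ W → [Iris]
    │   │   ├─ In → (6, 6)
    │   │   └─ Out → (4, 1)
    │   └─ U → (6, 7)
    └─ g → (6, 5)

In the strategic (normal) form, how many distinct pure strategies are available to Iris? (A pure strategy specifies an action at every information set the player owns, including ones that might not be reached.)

Iris owns the root with actions {k, f, g} — three choices.
Iris owns the node after k-q with actions {Lo, Mid} — two choices.
Iris owns the node after f-W with actions {In, Out} — two choices.
Iris owns the node after k-q-Lo with actions {D, E} — two choices.
A pure strategy fixes one action at each information set independently, so the count is the product 3 × 2 × 2 × 2 = 24.
(For reference, Juno has 4 pure strategies, giving a 24×4 normal-form matrix.)

24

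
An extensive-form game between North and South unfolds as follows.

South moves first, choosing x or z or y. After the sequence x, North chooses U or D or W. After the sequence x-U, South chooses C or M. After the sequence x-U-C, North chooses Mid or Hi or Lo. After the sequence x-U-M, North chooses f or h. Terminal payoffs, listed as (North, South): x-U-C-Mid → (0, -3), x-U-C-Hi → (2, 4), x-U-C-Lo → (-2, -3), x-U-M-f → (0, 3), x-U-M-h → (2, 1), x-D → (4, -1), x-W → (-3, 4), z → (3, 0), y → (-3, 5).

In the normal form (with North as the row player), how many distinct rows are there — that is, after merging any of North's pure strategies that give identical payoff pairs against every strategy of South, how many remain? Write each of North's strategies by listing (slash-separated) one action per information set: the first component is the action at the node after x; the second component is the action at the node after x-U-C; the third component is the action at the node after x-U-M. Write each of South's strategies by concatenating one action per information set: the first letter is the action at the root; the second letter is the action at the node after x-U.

North has 18 pure strategies: U/Mid/f, U/Mid/h, U/Hi/f, U/Hi/h, U/Lo/f, U/Lo/h, D/Mid/f, D/Mid/h, D/Hi/f, D/Hi/h, D/Lo/f, D/Lo/h, W/Mid/f, W/Mid/h, W/Hi/f, W/Hi/h, W/Lo/f, W/Lo/h. Columns: xC, xM, zC, zM, yC, yM.
{U/Mid/f} → row (0,-3) (0,3) (3,0) (3,0) (-3,5) (-3,5)
{U/Mid/h} → row (0,-3) (2,1) (3,0) (3,0) (-3,5) (-3,5)
{U/Hi/f} → row (2,4) (0,3) (3,0) (3,0) (-3,5) (-3,5)
{U/Hi/h} → row (2,4) (2,1) (3,0) (3,0) (-3,5) (-3,5)
{U/Lo/f} → row (-2,-3) (0,3) (3,0) (3,0) (-3,5) (-3,5)
{U/Lo/h} → row (-2,-3) (2,1) (3,0) (3,0) (-3,5) (-3,5)
{D/Mid/f, D/Mid/h, D/Hi/f, D/Hi/h, D/Lo/f, D/Lo/h} → row (4,-1) (4,-1) (3,0) (3,0) (-3,5) (-3,5)
{W/Mid/f, W/Mid/h, W/Hi/f, W/Hi/h, W/Lo/f, W/Lo/h} → row (-3,4) (-3,4) (3,0) (3,0) (-3,5) (-3,5)
That's 8 distinct rows out of 18 strategies.

8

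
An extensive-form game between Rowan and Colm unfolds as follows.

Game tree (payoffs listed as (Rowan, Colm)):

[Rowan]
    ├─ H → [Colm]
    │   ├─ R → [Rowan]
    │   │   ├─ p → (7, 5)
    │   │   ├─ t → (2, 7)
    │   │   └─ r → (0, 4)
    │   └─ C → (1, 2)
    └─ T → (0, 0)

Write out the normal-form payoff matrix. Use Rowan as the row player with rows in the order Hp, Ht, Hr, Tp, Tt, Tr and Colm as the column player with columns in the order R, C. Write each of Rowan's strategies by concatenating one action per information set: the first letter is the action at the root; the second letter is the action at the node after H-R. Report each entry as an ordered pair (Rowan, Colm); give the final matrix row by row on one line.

Hp: (7,5) (1,2) | Ht: (2,7) (1,2) | Hr: (0,4) (1,2) | Tp: (0,0) (0,0) | Tt: (0,0) (0,0) | Tr: (0,0) (0,0)

            R        C
  Hp    (7,5)    (1,2)
  Ht    (2,7)    (1,2)
  Hr    (0,4)    (1,2)
  Tp    (0,0)    (0,0)
  Tt    (0,0)    (0,0)
  Tr    (0,0)    (0,0)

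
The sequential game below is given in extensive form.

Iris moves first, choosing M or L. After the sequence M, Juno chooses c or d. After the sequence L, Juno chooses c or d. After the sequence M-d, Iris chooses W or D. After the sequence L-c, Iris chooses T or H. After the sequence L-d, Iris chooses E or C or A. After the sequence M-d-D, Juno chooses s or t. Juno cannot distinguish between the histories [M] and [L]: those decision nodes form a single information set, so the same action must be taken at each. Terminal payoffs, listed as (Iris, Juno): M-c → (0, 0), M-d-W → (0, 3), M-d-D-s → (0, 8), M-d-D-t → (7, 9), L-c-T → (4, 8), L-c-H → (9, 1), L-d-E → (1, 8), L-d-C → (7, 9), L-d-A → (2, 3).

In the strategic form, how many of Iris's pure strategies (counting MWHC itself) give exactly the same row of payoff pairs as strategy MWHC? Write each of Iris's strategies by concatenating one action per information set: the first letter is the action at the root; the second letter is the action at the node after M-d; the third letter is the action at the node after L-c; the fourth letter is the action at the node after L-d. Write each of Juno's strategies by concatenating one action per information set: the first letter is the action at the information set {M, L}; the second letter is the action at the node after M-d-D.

Row for MWHC (columns cs, ct, ds, dt): (0,0) (0,0) (0,3) (0,3).
Under MWHC, Iris's choice at the node after L-c and at the node after L-d can never be reached regardless of what Juno does, so varying those choices leaves every outcome unchanged.
Holding the reachable choices fixed and varying the unreachable ones freely already gives 2 × 3 = 6 equivalent strategies.
No other strategy reproduces this row, so those 6 are the full class: MWTE, MWTC, MWTA, MWHE, MWHC, MWHA.

6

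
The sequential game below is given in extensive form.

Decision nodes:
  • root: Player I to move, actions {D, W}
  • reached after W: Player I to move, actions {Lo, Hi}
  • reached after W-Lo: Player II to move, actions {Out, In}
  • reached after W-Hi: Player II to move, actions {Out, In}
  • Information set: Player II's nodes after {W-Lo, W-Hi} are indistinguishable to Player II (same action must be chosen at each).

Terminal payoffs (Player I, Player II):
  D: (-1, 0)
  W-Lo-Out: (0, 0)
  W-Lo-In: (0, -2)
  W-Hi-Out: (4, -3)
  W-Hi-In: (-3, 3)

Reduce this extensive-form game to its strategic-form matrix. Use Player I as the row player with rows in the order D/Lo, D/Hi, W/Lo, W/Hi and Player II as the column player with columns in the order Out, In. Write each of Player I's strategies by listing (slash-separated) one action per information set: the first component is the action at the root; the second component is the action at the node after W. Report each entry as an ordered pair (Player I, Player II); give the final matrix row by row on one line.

D/Lo: (-1,0) (-1,0) | D/Hi: (-1,0) (-1,0) | W/Lo: (0,0) (0,-2) | W/Hi: (4,-3) (-3,3)

Row D/Lo: Out→(-1,0), In→(-1,0)
Row D/Hi: Out→(-1,0), In→(-1,0)
Row W/Lo: Out→(0,0), In→(0,-2)
Row W/Hi: Out→(4,-3), In→(-3,3)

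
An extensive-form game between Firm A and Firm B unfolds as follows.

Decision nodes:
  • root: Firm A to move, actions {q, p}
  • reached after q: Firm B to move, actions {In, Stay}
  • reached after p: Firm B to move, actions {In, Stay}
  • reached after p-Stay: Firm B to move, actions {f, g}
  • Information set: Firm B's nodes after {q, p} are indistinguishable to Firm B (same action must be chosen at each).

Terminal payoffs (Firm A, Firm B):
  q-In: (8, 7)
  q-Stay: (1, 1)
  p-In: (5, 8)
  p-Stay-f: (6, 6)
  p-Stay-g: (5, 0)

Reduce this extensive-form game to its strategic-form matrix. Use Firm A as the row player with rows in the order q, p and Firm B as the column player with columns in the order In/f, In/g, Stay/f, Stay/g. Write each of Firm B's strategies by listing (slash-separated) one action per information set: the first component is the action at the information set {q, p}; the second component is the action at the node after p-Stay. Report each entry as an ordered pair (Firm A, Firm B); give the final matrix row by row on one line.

q: (8,7) (8,7) (1,1) (1,1) | p: (5,8) (5,8) (6,6) (5,0)

         In/f     In/g   Stay/f   Stay/g
   q    (8,7)    (8,7)    (1,1)    (1,1)
   p    (5,8)    (5,8)    (6,6)    (5,0)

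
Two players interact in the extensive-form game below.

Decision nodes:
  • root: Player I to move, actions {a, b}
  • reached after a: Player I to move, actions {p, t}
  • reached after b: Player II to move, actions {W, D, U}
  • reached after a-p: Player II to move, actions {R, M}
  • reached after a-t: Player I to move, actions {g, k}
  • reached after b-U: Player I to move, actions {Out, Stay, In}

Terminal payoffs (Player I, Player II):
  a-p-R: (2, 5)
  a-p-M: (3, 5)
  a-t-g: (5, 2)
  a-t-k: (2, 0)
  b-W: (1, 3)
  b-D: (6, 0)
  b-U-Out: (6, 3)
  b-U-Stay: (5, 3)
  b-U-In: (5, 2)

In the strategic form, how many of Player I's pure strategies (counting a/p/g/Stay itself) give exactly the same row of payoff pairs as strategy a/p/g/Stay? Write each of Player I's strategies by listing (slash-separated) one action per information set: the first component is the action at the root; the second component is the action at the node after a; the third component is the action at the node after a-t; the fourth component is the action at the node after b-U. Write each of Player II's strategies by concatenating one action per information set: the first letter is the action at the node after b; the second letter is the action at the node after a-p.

6

Row for a/p/g/Stay (columns WR, WM, DR, DM, UR, UM): (2,5) (3,5) (2,5) (3,5) (2,5) (3,5).
Under a/p/g/Stay, Player I's choice at the node after a-t and at the node after b-U can never be reached regardless of what Player II does, so varying those choices leaves every outcome unchanged.
Holding the reachable choices fixed and varying the unreachable ones freely already gives 2 × 3 = 6 equivalent strategies.
No other strategy reproduces this row, so those 6 are the full class: a/p/g/Out, a/p/g/Stay, a/p/g/In, a/p/k/Out, a/p/k/Stay, a/p/k/In.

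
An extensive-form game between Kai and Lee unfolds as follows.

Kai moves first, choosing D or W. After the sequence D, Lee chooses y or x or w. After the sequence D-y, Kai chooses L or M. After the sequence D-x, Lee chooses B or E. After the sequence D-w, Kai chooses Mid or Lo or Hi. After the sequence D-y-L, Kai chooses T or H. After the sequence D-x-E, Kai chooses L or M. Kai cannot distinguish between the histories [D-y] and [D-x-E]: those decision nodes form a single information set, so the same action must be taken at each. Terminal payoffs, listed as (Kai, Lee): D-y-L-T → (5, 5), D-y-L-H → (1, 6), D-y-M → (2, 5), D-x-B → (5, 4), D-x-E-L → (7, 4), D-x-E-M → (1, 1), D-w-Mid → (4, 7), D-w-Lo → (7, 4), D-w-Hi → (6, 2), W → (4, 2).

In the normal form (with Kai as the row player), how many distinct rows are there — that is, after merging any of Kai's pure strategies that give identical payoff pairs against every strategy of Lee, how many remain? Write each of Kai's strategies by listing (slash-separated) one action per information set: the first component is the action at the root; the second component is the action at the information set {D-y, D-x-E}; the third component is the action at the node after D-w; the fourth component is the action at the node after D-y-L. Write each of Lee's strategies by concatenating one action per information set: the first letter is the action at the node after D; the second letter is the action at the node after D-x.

10

Kai has 24 pure strategies: D/L/Mid/T, D/L/Mid/H, D/L/Lo/T, D/L/Lo/H, D/L/Hi/T, D/L/Hi/H, D/M/Mid/T, D/M/Mid/H, D/M/Lo/T, D/M/Lo/H, D/M/Hi/T, D/M/Hi/H, W/L/Mid/T, W/L/Mid/H, W/L/Lo/T, W/L/Lo/H, W/L/Hi/T, W/L/Hi/H, W/M/Mid/T, W/M/Mid/H, W/M/Lo/T, W/M/Lo/H, W/M/Hi/T, W/M/Hi/H. Columns: yB, yE, xB, xE, wB, wE.
{D/L/Mid/T} → row (5,5) (5,5) (5,4) (7,4) (4,7) (4,7)
{D/L/Mid/H} → row (1,6) (1,6) (5,4) (7,4) (4,7) (4,7)
{D/L/Lo/T} → row (5,5) (5,5) (5,4) (7,4) (7,4) (7,4)
{D/L/Lo/H} → row (1,6) (1,6) (5,4) (7,4) (7,4) (7,4)
{D/L/Hi/T} → row (5,5) (5,5) (5,4) (7,4) (6,2) (6,2)
{D/L/Hi/H} → row (1,6) (1,6) (5,4) (7,4) (6,2) (6,2)
{D/M/Mid/T, D/M/Mid/H} → row (2,5) (2,5) (5,4) (1,1) (4,7) (4,7)
{D/M/Lo/T, D/M/Lo/H} → row (2,5) (2,5) (5,4) (1,1) (7,4) (7,4)
{D/M/Hi/T, D/M/Hi/H} → row (2,5) (2,5) (5,4) (1,1) (6,2) (6,2)
{W/L/Mid/T, W/L/Mid/H, W/L/Lo/T, W/L/Lo/H, W/L/Hi/T, W/L/Hi/H, W/M/Mid/T, W/M/Mid/H, W/M/Lo/T, W/M/Lo/H, W/M/Hi/T, W/M/Hi/H} → row (4,2) (4,2) (4,2) (4,2) (4,2) (4,2)
That's 10 distinct rows out of 24 strategies.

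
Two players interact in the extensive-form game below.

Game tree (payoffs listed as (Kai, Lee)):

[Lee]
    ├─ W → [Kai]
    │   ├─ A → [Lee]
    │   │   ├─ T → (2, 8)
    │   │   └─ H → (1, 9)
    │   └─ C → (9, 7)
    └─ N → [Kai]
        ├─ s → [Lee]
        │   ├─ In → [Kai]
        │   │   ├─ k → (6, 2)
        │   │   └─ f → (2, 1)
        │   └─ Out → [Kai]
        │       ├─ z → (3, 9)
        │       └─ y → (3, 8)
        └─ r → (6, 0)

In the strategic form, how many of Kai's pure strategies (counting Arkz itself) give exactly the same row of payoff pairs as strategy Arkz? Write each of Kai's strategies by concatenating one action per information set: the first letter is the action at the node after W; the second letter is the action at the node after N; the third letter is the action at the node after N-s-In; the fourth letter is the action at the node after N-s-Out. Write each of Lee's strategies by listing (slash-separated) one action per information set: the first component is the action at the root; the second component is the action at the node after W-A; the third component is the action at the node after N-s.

Row for Arkz (columns W/T/In, W/T/Out, W/H/In, W/H/Out, N/T/In, N/T/Out, N/H/In, N/H/Out): (2,8) (2,8) (1,9) (1,9) (6,0) (6,0) (6,0) (6,0).
Under Arkz, Kai's choice at the node after N-s-In and at the node after N-s-Out can never be reached regardless of what Lee does, so varying those choices leaves every outcome unchanged.
Holding the reachable choices fixed and varying the unreachable ones freely already gives 2 × 2 = 4 equivalent strategies.
No other strategy reproduces this row, so those 4 are the full class: Arkz, Arky, Arfz, Arfy.

4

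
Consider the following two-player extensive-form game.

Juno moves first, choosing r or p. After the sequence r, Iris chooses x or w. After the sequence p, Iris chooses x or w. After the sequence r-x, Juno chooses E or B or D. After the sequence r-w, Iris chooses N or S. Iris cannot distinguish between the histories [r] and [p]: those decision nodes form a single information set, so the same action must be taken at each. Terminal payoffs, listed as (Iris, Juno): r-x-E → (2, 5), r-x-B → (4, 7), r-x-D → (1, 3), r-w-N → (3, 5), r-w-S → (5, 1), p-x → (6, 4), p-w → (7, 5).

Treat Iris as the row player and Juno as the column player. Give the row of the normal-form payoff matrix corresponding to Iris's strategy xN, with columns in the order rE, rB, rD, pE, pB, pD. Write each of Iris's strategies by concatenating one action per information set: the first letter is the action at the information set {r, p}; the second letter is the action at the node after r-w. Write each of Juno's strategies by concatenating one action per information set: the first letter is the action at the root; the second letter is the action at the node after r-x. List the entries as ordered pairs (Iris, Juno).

vs rE: Juno plays r → Iris plays x at [r] → Juno plays E at [r-x] → (2, 5)
vs rB: Juno plays r → Iris plays x at [r] → Juno plays B at [r-x] → (4, 7)
vs rD: Juno plays r → Iris plays x at [r] → Juno plays D at [r-x] → (1, 3)
vs pE: Juno plays p → Iris plays x at [p] → (6, 4)
vs pB: Juno plays p → Iris plays x at [p] → (6, 4)
vs pD: Juno plays p → Iris plays x at [p] → (6, 4)

(2,5) (4,7) (1,3) (6,4) (6,4) (6,4)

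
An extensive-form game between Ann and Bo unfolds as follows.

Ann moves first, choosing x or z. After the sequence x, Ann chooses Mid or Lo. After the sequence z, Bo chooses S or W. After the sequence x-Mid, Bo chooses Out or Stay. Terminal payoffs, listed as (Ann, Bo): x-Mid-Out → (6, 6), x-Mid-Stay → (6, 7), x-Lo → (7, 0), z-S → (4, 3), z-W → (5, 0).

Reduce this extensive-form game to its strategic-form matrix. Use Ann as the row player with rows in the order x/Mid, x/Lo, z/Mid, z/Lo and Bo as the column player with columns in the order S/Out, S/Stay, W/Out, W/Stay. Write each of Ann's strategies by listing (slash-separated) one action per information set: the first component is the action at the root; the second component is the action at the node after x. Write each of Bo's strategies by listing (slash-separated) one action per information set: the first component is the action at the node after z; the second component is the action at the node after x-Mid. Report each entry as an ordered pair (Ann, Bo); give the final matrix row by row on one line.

x/Mid: (6,6) (6,7) (6,6) (6,7) | x/Lo: (7,0) (7,0) (7,0) (7,0) | z/Mid: (4,3) (4,3) (5,0) (5,0) | z/Lo: (4,3) (4,3) (5,0) (5,0)

Row x/Mid: S/Out→(6,6), S/Stay→(6,7), W/Out→(6,6), W/Stay→(6,7)
Row x/Lo: S/Out→(7,0), S/Stay→(7,0), W/Out→(7,0), W/Stay→(7,0)
Row z/Mid: S/Out→(4,3), S/Stay→(4,3), W/Out→(5,0), W/Stay→(5,0)
Row z/Lo: S/Out→(4,3), S/Stay→(4,3), W/Out→(5,0), W/Stay→(5,0)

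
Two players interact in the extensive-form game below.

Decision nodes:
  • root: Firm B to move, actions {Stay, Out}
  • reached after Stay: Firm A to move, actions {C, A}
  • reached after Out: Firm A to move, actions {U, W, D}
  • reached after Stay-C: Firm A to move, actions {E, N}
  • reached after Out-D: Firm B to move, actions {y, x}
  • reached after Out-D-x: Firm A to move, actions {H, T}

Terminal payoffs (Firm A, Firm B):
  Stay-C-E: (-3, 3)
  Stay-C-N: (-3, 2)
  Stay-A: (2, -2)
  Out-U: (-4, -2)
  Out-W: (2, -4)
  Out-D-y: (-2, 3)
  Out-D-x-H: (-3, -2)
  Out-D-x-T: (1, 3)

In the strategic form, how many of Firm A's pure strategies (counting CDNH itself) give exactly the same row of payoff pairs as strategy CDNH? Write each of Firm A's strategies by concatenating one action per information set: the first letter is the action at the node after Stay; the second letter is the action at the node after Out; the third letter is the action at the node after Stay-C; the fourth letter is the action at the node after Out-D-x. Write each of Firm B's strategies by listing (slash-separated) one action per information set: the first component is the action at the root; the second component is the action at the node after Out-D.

1

Row for CDNH (columns Stay/y, Stay/x, Out/y, Out/x): (-3,2) (-3,2) (-2,3) (-3,-2).
Every one of Firm A's information sets is on the play path for some reply by Firm B when Firm A follows CDNH.
Changing the action at any of them therefore changes at least one column, so only CDNH itself gives this row.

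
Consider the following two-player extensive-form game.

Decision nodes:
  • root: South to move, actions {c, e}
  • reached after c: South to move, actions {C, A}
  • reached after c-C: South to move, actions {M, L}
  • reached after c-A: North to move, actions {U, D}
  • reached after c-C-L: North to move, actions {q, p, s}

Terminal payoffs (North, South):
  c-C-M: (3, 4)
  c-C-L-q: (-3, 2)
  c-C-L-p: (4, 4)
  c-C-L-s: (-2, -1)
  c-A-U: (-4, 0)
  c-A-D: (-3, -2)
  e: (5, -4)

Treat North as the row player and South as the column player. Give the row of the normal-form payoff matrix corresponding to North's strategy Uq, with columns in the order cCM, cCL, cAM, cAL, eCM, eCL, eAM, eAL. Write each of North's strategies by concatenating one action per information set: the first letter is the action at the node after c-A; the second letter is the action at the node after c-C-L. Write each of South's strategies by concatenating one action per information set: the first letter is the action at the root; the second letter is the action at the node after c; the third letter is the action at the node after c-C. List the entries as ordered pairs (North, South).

(3,4) (-3,2) (-4,0) (-4,0) (5,-4) (5,-4) (5,-4) (5,-4)

vs cCM: South plays c → South plays C at [c] → South plays M at [c-C] → (3, 4)
vs cCL: South plays c → South plays C at [c] → South plays L at [c-C] → North plays q at [c-C-L] → (-3, 2)
vs cAM: South plays c → South plays A at [c] → North plays U at [c-A] → (-4, 0)
vs cAL: South plays c → South plays A at [c] → North plays U at [c-A] → (-4, 0)
vs eCM: South plays e → (5, -4)
vs eCL: South plays e → (5, -4)
vs eAM: South plays e → (5, -4)
vs eAL: South plays e → (5, -4)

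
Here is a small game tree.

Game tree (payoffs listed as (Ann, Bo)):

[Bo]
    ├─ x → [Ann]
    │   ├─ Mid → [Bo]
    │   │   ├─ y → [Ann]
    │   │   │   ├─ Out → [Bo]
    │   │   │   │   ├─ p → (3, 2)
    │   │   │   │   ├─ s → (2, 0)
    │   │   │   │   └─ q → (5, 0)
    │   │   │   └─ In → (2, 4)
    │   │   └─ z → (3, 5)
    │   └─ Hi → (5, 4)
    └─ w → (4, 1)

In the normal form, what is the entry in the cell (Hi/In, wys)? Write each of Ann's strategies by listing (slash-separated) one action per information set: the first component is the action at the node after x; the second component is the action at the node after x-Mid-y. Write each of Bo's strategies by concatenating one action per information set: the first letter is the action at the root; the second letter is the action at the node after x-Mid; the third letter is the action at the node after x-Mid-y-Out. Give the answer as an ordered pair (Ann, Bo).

Trace the play path from the root:
  Bo plays w
→ terminal payoff (4, 1).
(Ann's choice at the node after x is never reached on this path, so it doesn't affect the outcome.)

(4, 1)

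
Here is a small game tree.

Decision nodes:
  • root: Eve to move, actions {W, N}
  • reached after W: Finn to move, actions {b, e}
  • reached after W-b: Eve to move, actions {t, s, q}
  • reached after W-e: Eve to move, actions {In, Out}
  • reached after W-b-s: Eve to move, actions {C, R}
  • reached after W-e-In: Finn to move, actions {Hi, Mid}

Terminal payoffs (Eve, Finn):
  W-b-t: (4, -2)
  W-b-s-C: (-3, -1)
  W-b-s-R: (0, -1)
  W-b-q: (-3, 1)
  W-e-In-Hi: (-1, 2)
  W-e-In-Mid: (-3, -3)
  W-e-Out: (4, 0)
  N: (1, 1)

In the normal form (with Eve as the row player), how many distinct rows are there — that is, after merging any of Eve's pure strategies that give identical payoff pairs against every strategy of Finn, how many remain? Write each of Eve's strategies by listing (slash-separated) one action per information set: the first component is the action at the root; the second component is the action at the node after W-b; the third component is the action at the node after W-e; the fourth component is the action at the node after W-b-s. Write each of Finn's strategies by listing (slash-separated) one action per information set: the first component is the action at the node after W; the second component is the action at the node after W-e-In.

Eve has 24 pure strategies: W/t/In/C, W/t/In/R, W/t/Out/C, W/t/Out/R, W/s/In/C, W/s/In/R, W/s/Out/C, W/s/Out/R, W/q/In/C, W/q/In/R, W/q/Out/C, W/q/Out/R, N/t/In/C, N/t/In/R, N/t/Out/C, N/t/Out/R, N/s/In/C, N/s/In/R, N/s/Out/C, N/s/Out/R, N/q/In/C, N/q/In/R, N/q/Out/C, N/q/Out/R. Columns: b/Hi, b/Mid, e/Hi, e/Mid.
{W/t/In/C, W/t/In/R} → row (4,-2) (4,-2) (-1,2) (-3,-3)
{W/t/Out/C, W/t/Out/R} → row (4,-2) (4,-2) (4,0) (4,0)
{W/s/In/C} → row (-3,-1) (-3,-1) (-1,2) (-3,-3)
{W/s/In/R} → row (0,-1) (0,-1) (-1,2) (-3,-3)
{W/s/Out/C} → row (-3,-1) (-3,-1) (4,0) (4,0)
{W/s/Out/R} → row (0,-1) (0,-1) (4,0) (4,0)
{W/q/In/C, W/q/In/R} → row (-3,1) (-3,1) (-1,2) (-3,-3)
{W/q/Out/C, W/q/Out/R} → row (-3,1) (-3,1) (4,0) (4,0)
{N/t/In/C, N/t/In/R, N/t/Out/C, N/t/Out/R, N/s/In/C, N/s/In/R, N/s/Out/C, N/s/Out/R, N/q/In/C, N/q/In/R, N/q/Out/C, N/q/Out/R} → row (1,1) (1,1) (1,1) (1,1)
That's 9 distinct rows out of 24 strategies.

9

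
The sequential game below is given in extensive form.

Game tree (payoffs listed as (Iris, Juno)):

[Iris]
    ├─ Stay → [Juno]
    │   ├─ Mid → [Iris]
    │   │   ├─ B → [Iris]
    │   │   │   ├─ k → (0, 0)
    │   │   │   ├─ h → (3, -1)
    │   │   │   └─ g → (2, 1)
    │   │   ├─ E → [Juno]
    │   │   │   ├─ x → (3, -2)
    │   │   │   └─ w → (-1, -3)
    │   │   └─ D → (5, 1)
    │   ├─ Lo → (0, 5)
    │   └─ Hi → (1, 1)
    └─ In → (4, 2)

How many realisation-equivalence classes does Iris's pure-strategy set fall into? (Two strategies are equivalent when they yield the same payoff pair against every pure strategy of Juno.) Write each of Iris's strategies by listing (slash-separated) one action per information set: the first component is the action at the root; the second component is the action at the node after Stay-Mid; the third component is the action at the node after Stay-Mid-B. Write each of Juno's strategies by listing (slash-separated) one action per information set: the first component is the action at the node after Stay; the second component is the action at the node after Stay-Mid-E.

Iris has 18 pure strategies: Stay/B/k, Stay/B/h, Stay/B/g, Stay/E/k, Stay/E/h, Stay/E/g, Stay/D/k, Stay/D/h, Stay/D/g, In/B/k, In/B/h, In/B/g, In/E/k, In/E/h, In/E/g, In/D/k, In/D/h, In/D/g. Columns: Mid/x, Mid/w, Lo/x, Lo/w, Hi/x, Hi/w.
{Stay/B/k} → row (0,0) (0,0) (0,5) (0,5) (1,1) (1,1)
{Stay/B/h} → row (3,-1) (3,-1) (0,5) (0,5) (1,1) (1,1)
{Stay/B/g} → row (2,1) (2,1) (0,5) (0,5) (1,1) (1,1)
{Stay/E/k, Stay/E/h, Stay/E/g} → row (3,-2) (-1,-3) (0,5) (0,5) (1,1) (1,1)
{Stay/D/k, Stay/D/h, Stay/D/g} → row (5,1) (5,1) (0,5) (0,5) (1,1) (1,1)
{In/B/k, In/B/h, In/B/g, In/E/k, In/E/h, In/E/g, In/D/k, In/D/h, In/D/g} → row (4,2) (4,2) (4,2) (4,2) (4,2) (4,2)
That's 6 distinct rows out of 18 strategies.

6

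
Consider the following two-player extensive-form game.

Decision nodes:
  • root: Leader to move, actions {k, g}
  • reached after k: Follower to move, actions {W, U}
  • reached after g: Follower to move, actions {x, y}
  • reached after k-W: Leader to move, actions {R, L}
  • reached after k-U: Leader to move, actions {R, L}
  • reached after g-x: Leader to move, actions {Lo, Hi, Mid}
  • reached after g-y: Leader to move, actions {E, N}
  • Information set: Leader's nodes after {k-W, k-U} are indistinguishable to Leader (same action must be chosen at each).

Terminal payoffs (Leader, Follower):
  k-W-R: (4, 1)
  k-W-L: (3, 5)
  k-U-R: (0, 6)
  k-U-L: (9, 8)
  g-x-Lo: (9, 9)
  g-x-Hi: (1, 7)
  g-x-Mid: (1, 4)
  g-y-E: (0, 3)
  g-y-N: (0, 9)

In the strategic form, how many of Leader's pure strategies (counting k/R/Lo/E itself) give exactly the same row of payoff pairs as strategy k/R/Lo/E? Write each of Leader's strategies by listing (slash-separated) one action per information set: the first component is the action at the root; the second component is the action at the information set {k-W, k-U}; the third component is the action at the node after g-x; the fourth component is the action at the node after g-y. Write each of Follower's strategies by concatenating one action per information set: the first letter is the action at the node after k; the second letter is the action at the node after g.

Row for k/R/Lo/E (columns Wx, Wy, Ux, Uy): (4,1) (4,1) (0,6) (0,6).
Under k/R/Lo/E, Leader's choice at the node after g-x and at the node after g-y can never be reached regardless of what Follower does, so varying those choices leaves every outcome unchanged.
Holding the reachable choices fixed and varying the unreachable ones freely already gives 3 × 2 = 6 equivalent strategies.
No other strategy reproduces this row, so those 6 are the full class: k/R/Lo/E, k/R/Lo/N, k/R/Hi/E, k/R/Hi/N, k/R/Mid/E, k/R/Mid/N.

6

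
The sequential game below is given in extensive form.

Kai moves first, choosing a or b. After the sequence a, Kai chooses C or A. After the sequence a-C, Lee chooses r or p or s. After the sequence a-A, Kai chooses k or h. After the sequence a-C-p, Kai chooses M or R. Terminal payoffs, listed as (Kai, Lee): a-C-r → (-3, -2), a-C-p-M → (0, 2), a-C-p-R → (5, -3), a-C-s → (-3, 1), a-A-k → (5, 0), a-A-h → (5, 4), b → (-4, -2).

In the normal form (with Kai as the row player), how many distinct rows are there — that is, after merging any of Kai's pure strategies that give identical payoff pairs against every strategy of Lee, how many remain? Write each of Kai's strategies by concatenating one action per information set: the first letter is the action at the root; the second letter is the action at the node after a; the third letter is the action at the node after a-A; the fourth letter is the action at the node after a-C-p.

Kai has 16 pure strategies: aCkM, aCkR, aChM, aChR, aAkM, aAkR, aAhM, aAhR, bCkM, bCkR, bChM, bChR, bAkM, bAkR, bAhM, bAhR. Columns: r, p, s.
{aCkM, aChM} → row (-3,-2) (0,2) (-3,1)
{aCkR, aChR} → row (-3,-2) (5,-3) (-3,1)
{aAkM, aAkR} → row (5,0) (5,0) (5,0)
{aAhM, aAhR} → row (5,4) (5,4) (5,4)
{bCkM, bCkR, bChM, bChR, bAkM, bAkR, bAhM, bAhR} → row (-4,-2) (-4,-2) (-4,-2)
That's 5 distinct rows out of 16 strategies.

5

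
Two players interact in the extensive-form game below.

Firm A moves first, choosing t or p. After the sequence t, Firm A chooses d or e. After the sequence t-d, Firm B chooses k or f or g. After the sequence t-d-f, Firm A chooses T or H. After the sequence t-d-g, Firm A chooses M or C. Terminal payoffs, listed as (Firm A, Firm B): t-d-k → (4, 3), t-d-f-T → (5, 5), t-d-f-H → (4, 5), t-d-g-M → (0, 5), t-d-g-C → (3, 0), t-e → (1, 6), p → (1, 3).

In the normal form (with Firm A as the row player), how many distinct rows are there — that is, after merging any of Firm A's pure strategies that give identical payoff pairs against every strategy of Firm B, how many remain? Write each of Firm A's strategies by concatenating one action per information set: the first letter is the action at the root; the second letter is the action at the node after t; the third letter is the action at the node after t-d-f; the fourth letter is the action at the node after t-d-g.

Firm A has 16 pure strategies: tdTM, tdTC, tdHM, tdHC, teTM, teTC, teHM, teHC, pdTM, pdTC, pdHM, pdHC, peTM, peTC, peHM, peHC. Columns: k, f, g.
{tdTM} → row (4,3) (5,5) (0,5)
{tdTC} → row (4,3) (5,5) (3,0)
{tdHM} → row (4,3) (4,5) (0,5)
{tdHC} → row (4,3) (4,5) (3,0)
{teTM, teTC, teHM, teHC} → row (1,6) (1,6) (1,6)
{pdTM, pdTC, pdHM, pdHC, peTM, peTC, peHM, peHC} → row (1,3) (1,3) (1,3)
That's 6 distinct rows out of 16 strategies.

6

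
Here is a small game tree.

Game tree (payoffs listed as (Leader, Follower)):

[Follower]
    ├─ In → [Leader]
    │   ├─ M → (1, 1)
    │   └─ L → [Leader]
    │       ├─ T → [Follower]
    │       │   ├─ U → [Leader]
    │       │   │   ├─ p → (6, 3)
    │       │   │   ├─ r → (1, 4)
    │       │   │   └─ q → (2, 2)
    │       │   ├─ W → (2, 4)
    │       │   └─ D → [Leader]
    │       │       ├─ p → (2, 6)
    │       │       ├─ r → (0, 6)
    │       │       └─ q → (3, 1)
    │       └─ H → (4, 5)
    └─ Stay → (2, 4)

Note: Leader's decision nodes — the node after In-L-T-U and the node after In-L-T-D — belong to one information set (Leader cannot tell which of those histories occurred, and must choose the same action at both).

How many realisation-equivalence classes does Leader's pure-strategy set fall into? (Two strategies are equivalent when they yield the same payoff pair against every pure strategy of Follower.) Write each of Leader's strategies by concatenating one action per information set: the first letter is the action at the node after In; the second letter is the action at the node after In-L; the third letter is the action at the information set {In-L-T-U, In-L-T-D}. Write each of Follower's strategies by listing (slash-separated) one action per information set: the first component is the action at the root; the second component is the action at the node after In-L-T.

Leader has 12 pure strategies: MTp, MTr, MTq, MHp, MHr, MHq, LTp, LTr, LTq, LHp, LHr, LHq. Columns: In/U, In/W, In/D, Stay/U, Stay/W, Stay/D.
{MTp, MTr, MTq, MHp, MHr, MHq} → row (1,1) (1,1) (1,1) (2,4) (2,4) (2,4)
{LTp} → row (6,3) (2,4) (2,6) (2,4) (2,4) (2,4)
{LTr} → row (1,4) (2,4) (0,6) (2,4) (2,4) (2,4)
{LTq} → row (2,2) (2,4) (3,1) (2,4) (2,4) (2,4)
{LHp, LHr, LHq} → row (4,5) (4,5) (4,5) (2,4) (2,4) (2,4)
That's 5 distinct rows out of 12 strategies.

5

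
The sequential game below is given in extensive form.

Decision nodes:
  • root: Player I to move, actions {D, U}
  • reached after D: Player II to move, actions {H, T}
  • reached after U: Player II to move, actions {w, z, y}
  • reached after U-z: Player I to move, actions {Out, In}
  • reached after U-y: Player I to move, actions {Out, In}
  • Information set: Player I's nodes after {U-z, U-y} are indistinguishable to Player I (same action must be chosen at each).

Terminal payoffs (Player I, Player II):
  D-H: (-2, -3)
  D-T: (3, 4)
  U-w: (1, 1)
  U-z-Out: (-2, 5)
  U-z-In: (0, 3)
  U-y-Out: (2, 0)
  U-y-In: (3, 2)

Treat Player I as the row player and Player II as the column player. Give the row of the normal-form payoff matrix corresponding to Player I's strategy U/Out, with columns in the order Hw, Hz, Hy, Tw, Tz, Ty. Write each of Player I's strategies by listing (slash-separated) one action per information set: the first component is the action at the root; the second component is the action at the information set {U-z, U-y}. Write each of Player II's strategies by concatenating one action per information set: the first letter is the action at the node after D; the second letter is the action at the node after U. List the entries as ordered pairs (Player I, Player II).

(1,1) (-2,5) (2,0) (1,1) (-2,5) (2,0)

vs Hw: Player I plays U → Player II plays w at [U] → (1, 1)
vs Hz: Player I plays U → Player II plays z at [U] → Player I plays Out at [U-z] → (-2, 5)
vs Hy: Player I plays U → Player II plays y at [U] → Player I plays Out at [U-y] → (2, 0)
vs Tw: Player I plays U → Player II plays w at [U] → (1, 1)
vs Tz: Player I plays U → Player II plays z at [U] → Player I plays Out at [U-z] → (-2, 5)
vs Ty: Player I plays U → Player II plays y at [U] → Player I plays Out at [U-y] → (2, 0)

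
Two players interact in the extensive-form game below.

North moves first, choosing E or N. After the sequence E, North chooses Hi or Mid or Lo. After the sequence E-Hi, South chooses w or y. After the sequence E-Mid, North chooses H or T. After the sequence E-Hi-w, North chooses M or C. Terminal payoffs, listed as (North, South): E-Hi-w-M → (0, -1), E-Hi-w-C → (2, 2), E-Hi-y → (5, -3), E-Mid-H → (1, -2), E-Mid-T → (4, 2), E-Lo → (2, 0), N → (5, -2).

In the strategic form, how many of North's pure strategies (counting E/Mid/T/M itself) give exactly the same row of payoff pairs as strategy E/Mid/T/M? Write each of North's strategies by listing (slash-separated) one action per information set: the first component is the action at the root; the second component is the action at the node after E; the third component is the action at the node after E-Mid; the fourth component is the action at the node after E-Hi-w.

2

Row for E/Mid/T/M (columns w, y): (4,2) (4,2).
Under E/Mid/T/M, North's choice at the node after E-Hi-w can never be reached regardless of what South does, so varying those choices leaves every outcome unchanged.
Holding the reachable choices fixed and varying the unreachable one freely already gives 2 equivalent strategies.
No other strategy reproduces this row, so those 2 are the full class: E/Mid/T/M, E/Mid/T/C.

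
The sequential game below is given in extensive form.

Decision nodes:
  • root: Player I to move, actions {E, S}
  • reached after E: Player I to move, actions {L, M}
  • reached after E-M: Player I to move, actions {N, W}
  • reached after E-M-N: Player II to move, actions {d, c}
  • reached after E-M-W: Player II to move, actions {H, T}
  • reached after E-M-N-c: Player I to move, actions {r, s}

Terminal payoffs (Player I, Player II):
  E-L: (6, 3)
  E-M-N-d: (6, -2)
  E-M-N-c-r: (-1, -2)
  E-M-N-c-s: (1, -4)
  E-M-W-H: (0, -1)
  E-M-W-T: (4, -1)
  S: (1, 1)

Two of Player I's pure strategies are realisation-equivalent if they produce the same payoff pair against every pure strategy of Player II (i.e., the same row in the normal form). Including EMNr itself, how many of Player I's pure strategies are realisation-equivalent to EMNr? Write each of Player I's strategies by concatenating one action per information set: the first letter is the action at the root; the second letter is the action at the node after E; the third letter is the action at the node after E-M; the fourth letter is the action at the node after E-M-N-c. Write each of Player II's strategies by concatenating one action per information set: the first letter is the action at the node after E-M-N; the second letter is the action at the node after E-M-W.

Row for EMNr (columns dH, dT, cH, cT): (6,-2) (6,-2) (-1,-2) (-1,-2).
Every one of Player I's information sets is on the play path for some reply by Player II when Player I follows EMNr.
Changing the action at any of them therefore changes at least one column, so only EMNr itself gives this row.

1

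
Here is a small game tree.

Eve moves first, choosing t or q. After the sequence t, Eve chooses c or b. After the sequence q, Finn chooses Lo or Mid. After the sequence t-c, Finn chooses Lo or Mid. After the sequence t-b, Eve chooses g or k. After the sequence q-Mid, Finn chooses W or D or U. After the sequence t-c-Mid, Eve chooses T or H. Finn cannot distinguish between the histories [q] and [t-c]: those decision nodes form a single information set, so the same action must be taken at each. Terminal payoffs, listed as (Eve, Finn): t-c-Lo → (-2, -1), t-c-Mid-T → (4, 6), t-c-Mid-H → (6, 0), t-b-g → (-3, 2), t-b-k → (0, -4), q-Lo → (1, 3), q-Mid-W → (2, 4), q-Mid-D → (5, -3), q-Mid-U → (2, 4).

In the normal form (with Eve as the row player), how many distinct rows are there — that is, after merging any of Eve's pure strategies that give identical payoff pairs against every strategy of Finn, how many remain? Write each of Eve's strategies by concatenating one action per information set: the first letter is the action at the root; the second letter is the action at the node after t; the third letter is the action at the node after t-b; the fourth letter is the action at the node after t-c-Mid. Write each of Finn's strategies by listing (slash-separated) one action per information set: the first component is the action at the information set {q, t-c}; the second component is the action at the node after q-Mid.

5

Eve has 16 pure strategies: tcgT, tcgH, tckT, tckH, tbgT, tbgH, tbkT, tbkH, qcgT, qcgH, qckT, qckH, qbgT, qbgH, qbkT, qbkH. Columns: Lo/W, Lo/D, Lo/U, Mid/W, Mid/D, Mid/U.
{tcgT, tckT} → row (-2,-1) (-2,-1) (-2,-1) (4,6) (4,6) (4,6)
{tcgH, tckH} → row (-2,-1) (-2,-1) (-2,-1) (6,0) (6,0) (6,0)
{tbgT, tbgH} → row (-3,2) (-3,2) (-3,2) (-3,2) (-3,2) (-3,2)
{tbkT, tbkH} → row (0,-4) (0,-4) (0,-4) (0,-4) (0,-4) (0,-4)
{qcgT, qcgH, qckT, qckH, qbgT, qbgH, qbkT, qbkH} → row (1,3) (1,3) (1,3) (2,4) (5,-3) (2,4)
That's 5 distinct rows out of 16 strategies.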